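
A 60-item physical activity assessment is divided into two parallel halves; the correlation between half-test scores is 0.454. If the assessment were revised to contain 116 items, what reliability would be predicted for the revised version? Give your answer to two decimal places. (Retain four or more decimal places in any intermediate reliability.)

0.76

First correct the split-half correlation to full-test reliability: r_full = 2 × 0.454 / (1 + 0.454) ≈ 0.6245
Length factor from 60 to 116 items: n = 116/60 = 1.9333
r_new = n·r_full / (1 + (n − 1)·r_full) = 1.2073 / 1.5828 ≈ 0.7628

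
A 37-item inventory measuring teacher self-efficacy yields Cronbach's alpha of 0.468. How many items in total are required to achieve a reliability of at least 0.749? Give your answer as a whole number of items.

Invert Spearman-Brown to solve for n:
n = r_target (1 − r_old) / [ r_old (1 − r_target) ]
n = 0.749(1 − 0.468) / [0.468(1 − 0.749)]
  = 0.398468 / 0.117468 = 3.3921
Items needed = n × 37 = 3.3921 × 37 ≈ 125.51 → round up to 126

126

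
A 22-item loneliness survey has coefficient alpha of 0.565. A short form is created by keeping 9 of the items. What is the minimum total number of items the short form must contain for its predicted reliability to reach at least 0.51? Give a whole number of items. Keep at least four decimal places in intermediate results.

Short-form reliability: n = 9/22 = 0.4091; r_9 = n·r/(1+(n−1)r) ≈ 0.3470
Then solve for n' with r_old = 0.3470, r_target = 0.51: n' = 0.51(1 − 0.3470)/[0.3470(1 − 0.51)] = 1.9587
Total items = 1.9587 × 9 = 17.63, rounded up to 18.

18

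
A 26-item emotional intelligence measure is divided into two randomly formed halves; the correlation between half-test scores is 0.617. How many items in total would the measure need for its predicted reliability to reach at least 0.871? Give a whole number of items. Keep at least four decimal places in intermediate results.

r_full = 2(0.617)/(1 + 0.617) = 0.7631
n = r_tgt(1 − r_full) / [r_full(1 − r_tgt)] = 0.871 × 0.2369 / (0.7631 × 0.129) ≈ 2.0961
Required items = 2.0961 × 26 = 54.50, so 55 items.

55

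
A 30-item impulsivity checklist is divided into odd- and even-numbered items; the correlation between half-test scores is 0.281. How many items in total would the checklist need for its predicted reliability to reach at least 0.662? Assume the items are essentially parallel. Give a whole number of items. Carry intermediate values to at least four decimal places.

76

Corrected full-test reliability: r_full = 2 × 0.281 / (1 + 0.281) ≈ 0.4387
Solve Spearman-Brown for n: n = 0.662(1 − 0.4387) / [0.4387(1 − 0.662)] = 2.5059
Items = 2.5059 × 30 ≈ 75.18 → 76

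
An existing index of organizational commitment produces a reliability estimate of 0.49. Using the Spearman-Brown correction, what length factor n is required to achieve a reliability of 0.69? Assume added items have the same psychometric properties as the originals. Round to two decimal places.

2.32

Rearranging the Spearman-Brown formula for n,
n = r*(1 − r) / [ r (1 − r*) ]
n = 0.69 × (1 − 0.49) / [ 0.49 × (1 − 0.69) ]
  = 0.3519 / 0.1519 = 2.3167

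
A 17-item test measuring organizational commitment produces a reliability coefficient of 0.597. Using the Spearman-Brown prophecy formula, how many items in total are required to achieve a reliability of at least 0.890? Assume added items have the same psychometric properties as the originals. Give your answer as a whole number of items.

93

Invert Spearman-Brown to solve for n:
n = r*(1 − r) / [ r (1 − r*) ]
n = [0.890 × 0.403] / [0.597 × 0.110]
n = 0.358670 / 0.065670 ≈ 5.4617
5.4617 × 17 = 92.85 → 93 items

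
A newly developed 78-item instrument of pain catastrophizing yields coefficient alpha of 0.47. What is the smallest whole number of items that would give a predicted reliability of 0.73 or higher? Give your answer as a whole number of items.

n = 0.73(1 − 0.47) / [0.47(1 − 0.73)]
n = 0.3869 / 0.1269 ≈ 3.0489
So the test needs 3.0489 × 78 ≈ 237.81 items; rounding up, 238.

238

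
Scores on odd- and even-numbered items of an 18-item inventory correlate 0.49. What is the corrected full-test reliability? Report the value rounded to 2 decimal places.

The full test is twice the length of either half (n = 2).
r_full = 2(0.49) / (1 + 0.49)
       = 0.9800 / 1.4900 = 0.6577

0.66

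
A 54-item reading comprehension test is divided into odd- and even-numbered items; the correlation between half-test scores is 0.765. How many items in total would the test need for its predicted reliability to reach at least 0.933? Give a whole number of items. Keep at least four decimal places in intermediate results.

116

Corrected full-test reliability: r_full = 2 × 0.765 / (1 + 0.765) ≈ 0.8669
n = r_tgt(1 − r_full) / [r_full(1 − r_tgt)] = 0.933 × 0.1331 / (0.8669 × 0.067) ≈ 2.1380
Items = 2.1380 × 54 ≈ 115.45 → 116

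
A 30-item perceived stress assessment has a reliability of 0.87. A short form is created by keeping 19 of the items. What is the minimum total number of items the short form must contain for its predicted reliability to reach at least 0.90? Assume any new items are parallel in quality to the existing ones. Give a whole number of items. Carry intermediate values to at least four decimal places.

First, r for the 19-item form: n = 19/30 = 0.6333, so r_19 = 0.6333·0.87/(1 + (0.6333 − 1)·0.87) = 0.8091
Length factor from the short form to reach 0.90: n' = 0.90(1 − 0.8091) / [0.8091(1 − 0.90)] ≈ 2.1235
Total items = 2.1235 × 19 = 40.35, rounded up to 41.

41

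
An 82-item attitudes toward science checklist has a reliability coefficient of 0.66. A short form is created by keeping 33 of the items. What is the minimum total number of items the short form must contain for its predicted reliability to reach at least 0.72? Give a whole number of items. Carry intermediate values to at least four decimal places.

109

Short-form reliability: n = 33/82 = 0.4024; r_33 = n·r/(1+(n−1)r) ≈ 0.4386
Length factor from the short form to reach 0.72: n' = 0.72(1 − 0.4386) / [0.4386(1 − 0.72)] ≈ 3.2914
Items = 3.2914 × 33 ≈ 108.62 → 109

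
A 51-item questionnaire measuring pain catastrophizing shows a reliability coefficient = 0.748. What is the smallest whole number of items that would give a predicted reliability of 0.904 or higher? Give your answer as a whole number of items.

162

Spearman-Brown solved for the length factor n:
n = r*(1 − r) / [ r (1 − r*) ]
n = 0.904(1 − 0.748) / [0.748(1 − 0.904)]
  = 0.227808 / 0.071808 = 3.1725
So the test needs 3.1725 × 51 ≈ 161.80 items; rounding up, 162.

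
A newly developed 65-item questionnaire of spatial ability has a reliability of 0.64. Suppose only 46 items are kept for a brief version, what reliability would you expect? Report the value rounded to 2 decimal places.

0.56

The new length is 46/65 = 0.7077 times the old.
Spearman-Brown: r_new = n·r / (1 + (n − 1)·r)
r_new = 0.7077·0.64 / [1 + (0.7077 − 1)·0.64]
r_new = 0.4529 / 0.8129 ≈ 0.5571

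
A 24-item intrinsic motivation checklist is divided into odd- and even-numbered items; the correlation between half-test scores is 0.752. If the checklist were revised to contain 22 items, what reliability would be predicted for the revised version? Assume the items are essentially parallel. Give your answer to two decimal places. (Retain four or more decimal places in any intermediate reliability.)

0.85

First correct the split-half correlation to full-test reliability: r_full = 2 × 0.752 / (1 + 0.752) ≈ 0.8584
Then adjust to 22 items: n = 22/24 = 0.9167
r_new = n·r_full / (1 + (n − 1)·r_full) = 0.7869 / 0.9285 ≈ 0.8475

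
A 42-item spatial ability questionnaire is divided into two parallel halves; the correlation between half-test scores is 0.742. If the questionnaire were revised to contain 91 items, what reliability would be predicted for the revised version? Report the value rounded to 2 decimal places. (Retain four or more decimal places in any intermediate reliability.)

0.93

First correct the split-half correlation to full-test reliability: r_full = 2 × 0.742 / (1 + 0.742) ≈ 0.8519
Then adjust to 91 items: n = 91/42 = 2.1667
r_new = n·r_full / (1 + (n − 1)·r_full) = 1.8458 / 1.9939 ≈ 0.9257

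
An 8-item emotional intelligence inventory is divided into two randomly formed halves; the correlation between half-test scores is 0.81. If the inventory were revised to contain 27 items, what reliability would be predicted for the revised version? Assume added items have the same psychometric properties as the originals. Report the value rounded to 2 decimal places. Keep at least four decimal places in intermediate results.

Full-test reliability from the split-half r: r_full = 2(0.81)/(1 + 0.81) = 0.8950
Then adjust to 27 items: n = 27/8 = 3.3750
r_new = n·r_full / (1 + (n − 1)·r_full) = 3.0206 / 3.1256 ≈ 0.9664

0.97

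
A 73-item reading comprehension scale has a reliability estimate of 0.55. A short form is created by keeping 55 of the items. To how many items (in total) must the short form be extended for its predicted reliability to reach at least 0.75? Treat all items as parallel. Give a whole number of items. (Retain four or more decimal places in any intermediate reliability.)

First, r for the 55-item form: n = 55/73 = 0.7534, so r_55 = 0.7534·0.55/(1 + (0.7534 − 1)·0.55) = 0.4794
Length factor from the short form to reach 0.75: n' = 0.75(1 − 0.4794) / [0.4794(1 − 0.75)] ≈ 3.2578
Items = 3.2578 × 55 ≈ 179.18 → 180

180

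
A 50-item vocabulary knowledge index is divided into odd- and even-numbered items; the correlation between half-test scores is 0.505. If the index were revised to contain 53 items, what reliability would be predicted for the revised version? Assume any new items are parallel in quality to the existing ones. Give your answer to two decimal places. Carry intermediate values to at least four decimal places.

Spearman-Brown correction (n = 2): r_full = 2·0.505/(1 + 0.505) = 0.6711
Then adjust to 53 items: n = 53/50 = 1.0600
r_new = n·r_full / (1 + (n − 1)·r_full) = 0.7114 / 1.0403 ≈ 0.6838

0.68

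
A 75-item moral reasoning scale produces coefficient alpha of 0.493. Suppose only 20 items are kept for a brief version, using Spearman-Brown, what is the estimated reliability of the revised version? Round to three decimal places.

0.206

Length ratio n = 20/75 = 0.2667
Spearman-Brown: r_new = n·r / (1 + (n − 1)·r)
r_new = (0.2667 × 0.493) / (1 + (0.2667 − 1) × 0.493)
r_new = 0.1315 / 0.6385 ≈ 0.2060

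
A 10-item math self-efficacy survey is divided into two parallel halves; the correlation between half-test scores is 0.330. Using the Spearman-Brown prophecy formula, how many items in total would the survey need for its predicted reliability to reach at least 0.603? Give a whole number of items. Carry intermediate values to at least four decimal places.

r_full = 2(0.330)/(1 + 0.330) = 0.4962
Solve Spearman-Brown for n: n = 0.603(1 − 0.4962) / [0.4962(1 − 0.603)] = 1.5422
Required items = 1.5422 × 10 = 15.42, so 16 items.

16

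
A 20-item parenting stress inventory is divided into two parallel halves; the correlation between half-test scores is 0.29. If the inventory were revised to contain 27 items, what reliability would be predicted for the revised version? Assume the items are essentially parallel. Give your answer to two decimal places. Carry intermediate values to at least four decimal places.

0.52

Spearman-Brown correction (n = 2): r_full = 2·0.29/(1 + 0.29) = 0.4496
Length factor from 20 to 27 items: n = 27/20 = 1.3500
r_new = n·r_full / (1 + (n − 1)·r_full) = 0.6070 / 1.1574 ≈ 0.5245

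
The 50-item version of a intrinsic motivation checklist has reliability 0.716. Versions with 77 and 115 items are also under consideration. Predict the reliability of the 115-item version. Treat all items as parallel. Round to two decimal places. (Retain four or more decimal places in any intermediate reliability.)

The 77-item form is not needed; work directly from the 50-item form with n = 115/50 = 2.3000.
r_{115} = n·r / (1 + (n − 1)·r) = 1.6468 / 1.9308 ≈ 0.8529

0.85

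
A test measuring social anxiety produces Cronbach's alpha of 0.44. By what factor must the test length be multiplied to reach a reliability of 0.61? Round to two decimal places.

1.99

Invert Spearman-Brown to solve for n:
n = r*(1 − r) / [ r (1 − r*) ]
n = 0.61(1 − 0.44) / [0.44(1 − 0.61)]
n = 0.3416 / 0.1716 ≈ 1.9907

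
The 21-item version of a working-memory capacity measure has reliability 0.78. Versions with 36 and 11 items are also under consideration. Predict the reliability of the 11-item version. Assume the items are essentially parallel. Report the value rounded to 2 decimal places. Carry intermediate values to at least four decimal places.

The 36-item form is not needed; work directly from the 21-item form with n = 11/21 = 0.5238.
r_{11} = n·r / (1 + (n − 1)·r) = 0.4086 / 0.6286 ≈ 0.6500

0.65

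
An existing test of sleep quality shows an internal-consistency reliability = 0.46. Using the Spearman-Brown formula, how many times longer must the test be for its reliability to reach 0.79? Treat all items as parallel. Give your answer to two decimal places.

4.42

n = 0.79(1 − 0.46) / [0.46(1 − 0.79)]
  = 0.4266 / 0.0966 = 4.4161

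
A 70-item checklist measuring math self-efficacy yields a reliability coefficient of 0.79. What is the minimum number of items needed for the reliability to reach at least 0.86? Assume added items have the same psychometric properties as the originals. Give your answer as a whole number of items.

115

n = [0.86 × 0.21] / [0.79 × 0.14]
  = 0.1806 / 0.1106 = 1.6329
1.6329 × 70 = 114.30 → 115 items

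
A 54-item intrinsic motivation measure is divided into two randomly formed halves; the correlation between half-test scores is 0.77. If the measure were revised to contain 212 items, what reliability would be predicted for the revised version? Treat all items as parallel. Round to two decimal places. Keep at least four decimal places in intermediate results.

Spearman-Brown correction (n = 2): r_full = 2·0.77/(1 + 0.77) = 0.8701
Length factor from 54 to 212 items: n = 212/54 = 3.9259
r_new = n·r_full / (1 + (n − 1)·r_full) = 3.4159 / 3.5458 ≈ 0.9634

0.96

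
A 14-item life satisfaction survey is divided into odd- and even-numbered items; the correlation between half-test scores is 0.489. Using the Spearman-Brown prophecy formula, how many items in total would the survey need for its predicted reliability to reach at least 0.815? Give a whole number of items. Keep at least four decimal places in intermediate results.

r_full = 2(0.489)/(1 + 0.489) = 0.6568
Solve Spearman-Brown for n: n = 0.815(1 − 0.6568) / [0.6568(1 − 0.815)] = 2.3020
Items = 2.3020 × 14 ≈ 32.23 → 33

33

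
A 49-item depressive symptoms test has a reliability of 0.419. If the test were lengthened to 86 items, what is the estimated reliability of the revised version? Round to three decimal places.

0.559

n = 86/49 = 1.7551
By Spearman-Brown, r_new = n r / (1 + (n − 1) r).
r_new = (1.7551 × 0.419) / (1 + (1.7551 − 1) × 0.419)
     = 0.7354 / 1.3164 = 0.5586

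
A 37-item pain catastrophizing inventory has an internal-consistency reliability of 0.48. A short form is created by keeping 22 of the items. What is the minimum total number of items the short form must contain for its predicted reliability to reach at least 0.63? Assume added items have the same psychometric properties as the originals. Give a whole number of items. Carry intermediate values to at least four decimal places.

69

Short-form reliability: n = 22/37 = 0.5946; r_22 = n·r/(1+(n−1)r) ≈ 0.3544
Length factor from the short form to reach 0.63: n' = 0.63(1 − 0.3544) / [0.3544(1 − 0.63)] ≈ 3.1018
Items = 3.1018 × 22 ≈ 68.24 → 69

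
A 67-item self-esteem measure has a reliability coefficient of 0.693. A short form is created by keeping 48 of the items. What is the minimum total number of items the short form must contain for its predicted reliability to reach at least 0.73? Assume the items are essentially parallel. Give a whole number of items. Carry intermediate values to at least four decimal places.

Short-form reliability: n = 48/67 = 0.7164; r_48 = n·r/(1+(n−1)r) ≈ 0.6179
Length factor from the short form to reach 0.73: n' = 0.73(1 − 0.6179) / [0.6179(1 − 0.73)] ≈ 1.6719
Items = 1.6719 × 48 ≈ 80.25 → 81

81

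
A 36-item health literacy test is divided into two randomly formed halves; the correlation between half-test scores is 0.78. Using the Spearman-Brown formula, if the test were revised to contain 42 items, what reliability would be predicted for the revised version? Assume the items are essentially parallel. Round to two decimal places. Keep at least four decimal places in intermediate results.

Spearman-Brown correction (n = 2): r_full = 2·0.78/(1 + 0.78) = 0.8764
Then adjust to 42 items: n = 42/36 = 1.1667
r_new = n·r_full / (1 + (n − 1)·r_full) = 1.0225 / 1.1461 ≈ 0.8922

0.89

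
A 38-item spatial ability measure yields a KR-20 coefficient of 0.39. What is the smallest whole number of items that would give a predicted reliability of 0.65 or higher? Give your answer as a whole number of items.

n = 0.65 × (1 − 0.39) / [ 0.39 × (1 − 0.65) ]
  = 0.3965 / 0.1365 = 2.9048
2.9048 × 38 = 110.38 → 111 items

111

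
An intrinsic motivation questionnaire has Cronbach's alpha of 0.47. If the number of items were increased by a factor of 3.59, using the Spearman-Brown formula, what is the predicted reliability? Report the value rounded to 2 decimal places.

0.76

r_new = 3.59·0.47 / [1 + (3.59 − 1)·0.47]
     = 1.6873 / 2.2173 = 0.7610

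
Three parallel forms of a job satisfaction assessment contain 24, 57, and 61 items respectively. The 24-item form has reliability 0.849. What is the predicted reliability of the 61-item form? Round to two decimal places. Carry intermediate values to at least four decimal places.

0.93

The 57-item form is not needed; work directly from the 24-item form with n = 61/24 = 2.5417.
r_{61} = n·r / (1 + (n − 1)·r) = 2.1579 / 2.3089 ≈ 0.9346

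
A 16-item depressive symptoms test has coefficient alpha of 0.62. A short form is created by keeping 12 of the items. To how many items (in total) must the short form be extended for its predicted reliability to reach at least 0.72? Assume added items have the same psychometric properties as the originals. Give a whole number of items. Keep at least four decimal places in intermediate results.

First, r for the 12-item form: n = 12/16 = 0.7500, so r_12 = 0.7500·0.62/(1 + (0.7500 − 1)·0.62) = 0.5503
Length factor from the short form to reach 0.72: n' = 0.72(1 − 0.5503) / [0.5503(1 − 0.72)] ≈ 2.1013
Total items = 2.1013 × 12 = 25.22, rounded up to 26.

26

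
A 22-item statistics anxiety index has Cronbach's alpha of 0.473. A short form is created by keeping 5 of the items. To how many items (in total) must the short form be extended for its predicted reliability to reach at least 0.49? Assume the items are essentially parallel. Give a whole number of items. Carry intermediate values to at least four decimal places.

Short-form reliability: n = 5/22 = 0.2273; r_5 = n·r/(1+(n−1)r) ≈ 0.1694
Length factor from the short form to reach 0.49: n' = 0.49(1 − 0.1694) / [0.1694(1 − 0.49)] ≈ 4.7109
Total items = 4.7109 × 5 = 23.55, rounded up to 24.

24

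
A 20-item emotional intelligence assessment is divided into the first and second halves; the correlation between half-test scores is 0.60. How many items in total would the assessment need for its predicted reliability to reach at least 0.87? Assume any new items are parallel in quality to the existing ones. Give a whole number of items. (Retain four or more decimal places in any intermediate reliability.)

45

r_full = 2(0.60)/(1 + 0.60) = 0.7500
n = r_tgt(1 − r_full) / [r_full(1 − r_tgt)] = 0.87 × 0.2500 / (0.7500 × 0.13) ≈ 2.2308
Required items = 2.2308 × 20 = 44.62, so 45 items.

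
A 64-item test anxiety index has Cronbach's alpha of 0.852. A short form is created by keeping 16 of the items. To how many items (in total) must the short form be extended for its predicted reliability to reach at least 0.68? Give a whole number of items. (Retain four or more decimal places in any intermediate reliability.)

24

First, r for the 16-item form: n = 16/64 = 0.2500, so r_16 = 0.2500·0.852/(1 + (0.2500 − 1)·0.852) = 0.5900
Length factor from the short form to reach 0.68: n' = 0.68(1 − 0.5900) / [0.5900(1 − 0.68)] ≈ 1.4767
Items = 1.4767 × 16 ≈ 23.63 → 24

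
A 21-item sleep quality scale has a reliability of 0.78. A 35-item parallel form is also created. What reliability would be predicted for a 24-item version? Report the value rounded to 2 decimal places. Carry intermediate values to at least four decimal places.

Only the ratio of lengths matters: n = 24/21 = 1.1429
r_{24} = n·r / (1 + (n − 1)·r) = 0.8915 / 1.1115 ≈ 0.8021

0.80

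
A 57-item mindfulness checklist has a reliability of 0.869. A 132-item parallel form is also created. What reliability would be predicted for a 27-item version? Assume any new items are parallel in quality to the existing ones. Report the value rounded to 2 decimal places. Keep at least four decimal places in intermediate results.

Only the ratio of lengths matters: n = 27/57 = 0.4737
r_{27} = n·r / (1 + (n − 1)·r) = 0.4116 / 0.5426 ≈ 0.7586

0.76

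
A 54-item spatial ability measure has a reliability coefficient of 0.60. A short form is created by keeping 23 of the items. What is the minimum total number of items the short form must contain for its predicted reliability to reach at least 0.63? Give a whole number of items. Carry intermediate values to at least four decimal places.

62

Short-form reliability: n = 23/54 = 0.4259; r_23 = n·r/(1+(n−1)r) ≈ 0.3898
Then solve for n' with r_old = 0.3898, r_target = 0.63: n' = 0.63(1 − 0.3898)/[0.3898(1 − 0.63)] = 2.6654
Total items = 2.6654 × 23 = 61.30, rounded up to 62.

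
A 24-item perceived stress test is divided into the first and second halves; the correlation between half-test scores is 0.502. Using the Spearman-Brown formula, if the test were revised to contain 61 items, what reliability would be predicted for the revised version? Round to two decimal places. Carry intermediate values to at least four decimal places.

0.84

Spearman-Brown correction (n = 2): r_full = 2·0.502/(1 + 0.502) = 0.6684
Then adjust to 61 items: n = 61/24 = 2.5417
r_new = n·r_full / (1 + (n − 1)·r_full) = 1.6989 / 2.0305 ≈ 0.8367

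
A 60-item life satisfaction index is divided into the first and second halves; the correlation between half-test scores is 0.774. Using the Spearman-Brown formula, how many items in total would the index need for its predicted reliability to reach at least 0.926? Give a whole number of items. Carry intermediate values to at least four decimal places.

110

Corrected full-test reliability: r_full = 2 × 0.774 / (1 + 0.774) ≈ 0.8726
n = r_tgt(1 − r_full) / [r_full(1 − r_tgt)] = 0.926 × 0.1274 / (0.8726 × 0.074) ≈ 1.8270
Required items = 1.8270 × 60 = 109.62, so 110 items.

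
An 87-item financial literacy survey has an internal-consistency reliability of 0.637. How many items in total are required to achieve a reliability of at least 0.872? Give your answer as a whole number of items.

338

n = [0.872 × 0.363] / [0.637 × 0.128]
n = 0.316536 / 0.081536 ≈ 3.8822
Items needed = n × 87 = 3.8822 × 87 ≈ 337.75 → round up to 338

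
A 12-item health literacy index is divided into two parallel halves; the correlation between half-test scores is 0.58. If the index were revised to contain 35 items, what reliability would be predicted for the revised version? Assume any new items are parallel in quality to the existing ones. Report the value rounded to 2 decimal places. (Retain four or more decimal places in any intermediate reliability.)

Full-test reliability from the split-half r: r_full = 2(0.58)/(1 + 0.58) = 0.7342
Then adjust to 35 items: n = 35/12 = 2.9167
r_new = n·r_full / (1 + (n − 1)·r_full) = 2.1414 / 2.4072 ≈ 0.8896

0.89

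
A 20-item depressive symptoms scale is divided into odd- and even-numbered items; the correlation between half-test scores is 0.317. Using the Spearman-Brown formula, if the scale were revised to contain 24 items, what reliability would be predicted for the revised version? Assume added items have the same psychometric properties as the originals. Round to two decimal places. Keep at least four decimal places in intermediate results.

0.53

Spearman-Brown correction (n = 2): r_full = 2·0.317/(1 + 0.317) = 0.4814
Length factor from 20 to 24 items: n = 24/20 = 1.2000
r_new = n·r_full / (1 + (n − 1)·r_full) = 0.5777 / 1.0963 ≈ 0.5270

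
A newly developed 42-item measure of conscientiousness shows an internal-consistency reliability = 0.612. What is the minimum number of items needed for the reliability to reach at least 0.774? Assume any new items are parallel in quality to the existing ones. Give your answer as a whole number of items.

n = 0.774 × (1 − 0.612) / [ 0.612 × (1 − 0.774) ]
  = 0.300312 / 0.138312 = 2.1713
2.1713 × 42 = 91.19 → 92 items

92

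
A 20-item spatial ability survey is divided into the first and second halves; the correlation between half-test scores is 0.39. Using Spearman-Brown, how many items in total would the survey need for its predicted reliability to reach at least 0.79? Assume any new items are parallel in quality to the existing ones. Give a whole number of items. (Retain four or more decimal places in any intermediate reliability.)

59

r_full = 2(0.39)/(1 + 0.39) = 0.5612
Solve Spearman-Brown for n: n = 0.79(1 − 0.5612) / [0.5612(1 − 0.79)] = 2.9414
Items = 2.9414 × 20 ≈ 58.83 → 59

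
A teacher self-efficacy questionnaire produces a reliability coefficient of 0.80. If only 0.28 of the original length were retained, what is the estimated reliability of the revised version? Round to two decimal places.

0.53

Apply the Spearman-Brown prophecy formula, r' = nr / [1 + (n − 1)r]:
r_new = 0.28·0.80 / [1 + (0.28 − 1)·0.80]
     = 0.2240 / 0.4240 = 0.5283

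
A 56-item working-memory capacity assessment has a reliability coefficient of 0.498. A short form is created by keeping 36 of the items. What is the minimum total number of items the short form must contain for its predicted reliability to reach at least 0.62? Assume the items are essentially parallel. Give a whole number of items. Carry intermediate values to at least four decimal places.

First, r for the 36-item form: n = 36/56 = 0.6429, so r_36 = 0.6429·0.498/(1 + (0.6429 − 1)·0.498) = 0.3894
Then solve for n' with r_old = 0.3894, r_target = 0.62: n' = 0.62(1 − 0.3894)/[0.3894(1 − 0.62)] = 2.5584
Items = 2.5584 × 36 ≈ 92.10 → 93

93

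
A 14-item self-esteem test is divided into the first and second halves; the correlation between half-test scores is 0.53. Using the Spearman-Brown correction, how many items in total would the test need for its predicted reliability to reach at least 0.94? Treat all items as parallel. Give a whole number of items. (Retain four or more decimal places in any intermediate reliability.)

98

Corrected full-test reliability: r_full = 2 × 0.53 / (1 + 0.53) ≈ 0.6928
n = r_tgt(1 − r_full) / [r_full(1 − r_tgt)] = 0.94 × 0.3072 / (0.6928 × 0.06) ≈ 6.9469
Items = 6.9469 × 14 ≈ 97.26 → 98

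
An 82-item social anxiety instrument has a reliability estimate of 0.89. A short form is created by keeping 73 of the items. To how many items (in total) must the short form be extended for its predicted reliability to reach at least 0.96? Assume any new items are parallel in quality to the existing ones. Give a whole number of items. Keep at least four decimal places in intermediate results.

244

First, r for the 73-item form: n = 73/82 = 0.8902, so r_73 = 0.8902·0.89/(1 + (0.8902 − 1)·0.89) = 0.8781
Length factor from the short form to reach 0.96: n' = 0.96(1 − 0.8781) / [0.8781(1 − 0.96)] ≈ 3.3317
Total items = 3.3317 × 73 = 243.21, rounded up to 244.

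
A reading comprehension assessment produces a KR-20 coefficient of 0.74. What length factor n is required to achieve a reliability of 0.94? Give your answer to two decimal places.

5.50

Invert Spearman-Brown to solve for n:
n = r_target (1 − r_old) / [ r_old (1 − r_target) ]
n = 0.94 × (1 − 0.74) / [ 0.74 × (1 − 0.94) ]
n = 0.2444 / 0.0444 ≈ 5.5045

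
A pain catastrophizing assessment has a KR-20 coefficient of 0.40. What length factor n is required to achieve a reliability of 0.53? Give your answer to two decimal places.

1.69

Rearranging the Spearman-Brown formula for n,
n = r_target (1 − r_old) / [ r_old (1 − r_target) ]
n = 0.53 × (1 − 0.40) / [ 0.40 × (1 − 0.53) ]
  = 0.3180 / 0.1880 = 1.6915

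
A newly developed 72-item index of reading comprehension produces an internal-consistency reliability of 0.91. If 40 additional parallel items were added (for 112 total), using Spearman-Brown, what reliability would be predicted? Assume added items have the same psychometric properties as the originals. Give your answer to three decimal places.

The new length is 112/72 = 1.5556 times the old.
r_new = (1.5556 × 0.91) / (1 + (1.5556 − 1) × 0.91)
     = 1.4156 / 1.5056 = 0.9402

0.940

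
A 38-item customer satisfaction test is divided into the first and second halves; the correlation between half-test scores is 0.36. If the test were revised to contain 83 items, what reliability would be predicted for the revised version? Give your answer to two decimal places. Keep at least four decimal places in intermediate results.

0.71

Full-test reliability from the split-half r: r_full = 2(0.36)/(1 + 0.36) = 0.5294
Length factor from 38 to 83 items: n = 83/38 = 2.1842
r_new = n·r_full / (1 + (n − 1)·r_full) = 1.1563 / 1.6269 ≈ 0.7107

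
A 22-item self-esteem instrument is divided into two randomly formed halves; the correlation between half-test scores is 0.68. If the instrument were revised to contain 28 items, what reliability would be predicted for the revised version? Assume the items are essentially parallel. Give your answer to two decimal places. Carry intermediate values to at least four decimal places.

First correct the split-half correlation to full-test reliability: r_full = 2 × 0.68 / (1 + 0.68) ≈ 0.8095
Length factor from 22 to 28 items: n = 28/22 = 1.2727
r_new = n·r_full / (1 + (n − 1)·r_full) = 1.0303 / 1.2208 ≈ 0.8440

0.84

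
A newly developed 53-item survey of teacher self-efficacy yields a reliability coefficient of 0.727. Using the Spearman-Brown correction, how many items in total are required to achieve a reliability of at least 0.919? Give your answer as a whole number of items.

226

Rearranging the Spearman-Brown formula for n,
n = r_target (1 − r_old) / [ r_old (1 − r_target) ]
n = 0.919(1 − 0.727) / [0.727(1 − 0.919)]
  = 0.250887 / 0.058887 = 4.2605
So the test needs 4.2605 × 53 ≈ 225.81 items; rounding up, 226.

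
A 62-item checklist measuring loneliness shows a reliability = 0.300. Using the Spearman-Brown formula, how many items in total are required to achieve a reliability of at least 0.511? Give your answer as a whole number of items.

n = 0.511 × (1 − 0.300) / [ 0.300 × (1 − 0.511) ]
n = 0.357700 / 0.146700 ≈ 2.4383
2.4383 × 62 = 151.17 → 152 items

152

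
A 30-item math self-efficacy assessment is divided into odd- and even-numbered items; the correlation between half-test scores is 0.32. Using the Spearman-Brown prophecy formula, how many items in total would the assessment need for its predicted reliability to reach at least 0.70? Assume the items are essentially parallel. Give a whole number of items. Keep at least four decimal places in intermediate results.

75

Corrected full-test reliability: r_full = 2 × 0.32 / (1 + 0.32) ≈ 0.4848
n = r_tgt(1 − r_full) / [r_full(1 − r_tgt)] = 0.70 × 0.5152 / (0.4848 × 0.30) ≈ 2.4796
Items = 2.4796 × 30 ≈ 74.39 → 75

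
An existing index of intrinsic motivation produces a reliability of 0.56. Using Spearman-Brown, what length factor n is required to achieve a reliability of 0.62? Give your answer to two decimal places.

Spearman-Brown solved for the length factor n:
n = r*(1 − r) / [ r (1 − r*) ]
n = [0.62 × 0.44] / [0.56 × 0.38]
n = 0.2728 / 0.2128 ≈ 1.2820

1.28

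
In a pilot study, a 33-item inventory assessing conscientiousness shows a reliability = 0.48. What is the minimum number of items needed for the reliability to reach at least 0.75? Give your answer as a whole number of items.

108

n = 0.75(1 − 0.48) / [0.48(1 − 0.75)]
n = 0.3900 / 0.1200 ≈ 3.2500
3.2500 × 33 = 107.25 → 108 items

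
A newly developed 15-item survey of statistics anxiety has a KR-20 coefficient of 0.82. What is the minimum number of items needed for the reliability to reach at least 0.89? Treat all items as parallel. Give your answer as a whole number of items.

Spearman-Brown solved for the length factor n:
n = r*(1 − r) / [ r (1 − r*) ]
n = 0.89 × (1 − 0.82) / [ 0.82 × (1 − 0.89) ]
n = 0.1602 / 0.0902 ≈ 1.7761
Items needed = n × 15 = 1.7761 × 15 ≈ 26.64 → round up to 27

27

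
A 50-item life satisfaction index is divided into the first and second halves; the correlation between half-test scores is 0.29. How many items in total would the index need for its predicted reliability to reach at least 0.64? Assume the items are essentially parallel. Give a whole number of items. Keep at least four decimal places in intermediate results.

r_full = 2(0.29)/(1 + 0.29) = 0.4496
Solve Spearman-Brown for n: n = 0.64(1 − 0.4496) / [0.4496(1 − 0.64)] = 2.1764
Required items = 2.1764 × 50 = 108.82, so 109 items.

109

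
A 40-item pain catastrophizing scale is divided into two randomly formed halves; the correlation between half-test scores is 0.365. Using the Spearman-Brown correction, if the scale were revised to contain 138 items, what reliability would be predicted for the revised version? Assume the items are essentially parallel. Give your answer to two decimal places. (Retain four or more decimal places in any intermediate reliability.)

0.80

Full-test reliability from the split-half r: r_full = 2(0.365)/(1 + 0.365) = 0.5348
Length factor from 40 to 138 items: n = 138/40 = 3.4500
r_new = n·r_full / (1 + (n − 1)·r_full) = 1.8451 / 2.3103 ≈ 0.7986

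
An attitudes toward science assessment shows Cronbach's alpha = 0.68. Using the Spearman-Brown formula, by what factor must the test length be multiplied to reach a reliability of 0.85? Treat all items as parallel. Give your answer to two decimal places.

Invert Spearman-Brown to solve for n:
n = r*(1 − r) / [ r (1 − r*) ]
n = 0.85(1 − 0.68) / [0.68(1 − 0.85)]
  = 0.2720 / 0.1020 = 2.6667

2.67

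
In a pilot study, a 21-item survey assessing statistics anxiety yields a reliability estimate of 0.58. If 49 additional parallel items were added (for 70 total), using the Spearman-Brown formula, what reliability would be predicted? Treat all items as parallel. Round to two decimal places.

n = 70/21 = 3.3333
Spearman-Brown: r_new = n·r / (1 + (n − 1)·r)
r_new = (3.3333 × 0.58) / (1 + (3.3333 − 1) × 0.58)
     = 1.9333 / 2.3533 = 0.8215

0.82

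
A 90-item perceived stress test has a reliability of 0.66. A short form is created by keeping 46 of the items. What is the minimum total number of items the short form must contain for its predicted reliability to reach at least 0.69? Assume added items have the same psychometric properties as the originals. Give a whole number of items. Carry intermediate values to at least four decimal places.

Short-form reliability: n = 46/90 = 0.5111; r_46 = n·r/(1+(n−1)r) ≈ 0.4980
Then solve for n' with r_old = 0.4980, r_target = 0.69: n' = 0.69(1 − 0.4980)/[0.4980(1 − 0.69)] = 2.2437
Items = 2.2437 × 46 ≈ 103.21 → 104

104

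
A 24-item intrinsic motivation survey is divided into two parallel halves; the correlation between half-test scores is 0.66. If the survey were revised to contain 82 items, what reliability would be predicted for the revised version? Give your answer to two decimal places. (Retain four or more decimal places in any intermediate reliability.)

Spearman-Brown correction (n = 2): r_full = 2·0.66/(1 + 0.66) = 0.7952
Length factor from 24 to 82 items: n = 82/24 = 3.4167
r_new = n·r_full / (1 + (n − 1)·r_full) = 2.7170 / 2.9218 ≈ 0.9299

0.93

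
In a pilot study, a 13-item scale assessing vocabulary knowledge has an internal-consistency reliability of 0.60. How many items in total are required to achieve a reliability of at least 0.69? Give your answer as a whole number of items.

20

Rearranging the Spearman-Brown formula for n,
n = r_target (1 − r_old) / [ r_old (1 − r_target) ]
n = [0.69 × 0.40] / [0.60 × 0.31]
n = 0.2760 / 0.1860 ≈ 1.4839
Items needed = n × 13 = 1.4839 × 13 ≈ 19.29 → round up to 20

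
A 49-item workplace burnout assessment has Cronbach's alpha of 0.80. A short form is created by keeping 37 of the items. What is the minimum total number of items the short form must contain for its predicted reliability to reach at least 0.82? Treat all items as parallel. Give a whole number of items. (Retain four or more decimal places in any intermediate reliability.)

Short-form reliability: n = 37/49 = 0.7551; r_37 = n·r/(1+(n−1)r) ≈ 0.7513
Length factor from the short form to reach 0.82: n' = 0.82(1 − 0.7513) / [0.7513(1 − 0.82)] ≈ 1.5080
Items = 1.5080 × 37 ≈ 55.80 → 56

56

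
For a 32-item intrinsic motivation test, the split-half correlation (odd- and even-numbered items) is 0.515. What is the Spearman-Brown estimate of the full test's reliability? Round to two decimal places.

The full test is twice the length of either half (n = 2).
r_full = 2(0.515) / (1 + 0.515)
       = 1.0300 / 1.5150 = 0.6799

0.68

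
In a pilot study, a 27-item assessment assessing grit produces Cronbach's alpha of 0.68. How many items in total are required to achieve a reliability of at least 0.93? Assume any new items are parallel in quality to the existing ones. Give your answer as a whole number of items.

169

Spearman-Brown solved for the length factor n:
n = r_target (1 − r_old) / [ r_old (1 − r_target) ]
n = 0.93 × (1 − 0.68) / [ 0.68 × (1 − 0.93) ]
  = 0.2976 / 0.0476 = 6.2521
So the test needs 6.2521 × 27 ≈ 168.81 items; rounding up, 169.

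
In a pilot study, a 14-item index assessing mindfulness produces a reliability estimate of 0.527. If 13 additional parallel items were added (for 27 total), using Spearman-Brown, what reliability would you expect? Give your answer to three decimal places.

The new length is 27/14 = 1.9286 times the old.
r_new = 1.9286·0.527 / [1 + (1.9286 − 1)·0.527]
     = 1.0164 / 1.4894 = 0.6824

0.682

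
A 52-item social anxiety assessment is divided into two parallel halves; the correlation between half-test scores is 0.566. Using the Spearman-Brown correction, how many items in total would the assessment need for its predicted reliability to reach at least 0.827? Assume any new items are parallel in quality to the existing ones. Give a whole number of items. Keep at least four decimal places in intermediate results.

96

r_full = 2(0.566)/(1 + 0.566) = 0.7229
n = r_tgt(1 − r_full) / [r_full(1 − r_tgt)] = 0.827 × 0.2771 / (0.7229 × 0.173) ≈ 1.8324
Required items = 1.8324 × 52 = 95.28, so 96 items.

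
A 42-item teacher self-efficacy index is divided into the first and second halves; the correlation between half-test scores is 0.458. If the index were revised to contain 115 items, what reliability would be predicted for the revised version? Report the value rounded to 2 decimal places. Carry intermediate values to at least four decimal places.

0.82

Spearman-Brown correction (n = 2): r_full = 2·0.458/(1 + 0.458) = 0.6283
Length factor from 42 to 115 items: n = 115/42 = 2.7381
r_new = n·r_full / (1 + (n − 1)·r_full) = 1.7203 / 2.0920 ≈ 0.8223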